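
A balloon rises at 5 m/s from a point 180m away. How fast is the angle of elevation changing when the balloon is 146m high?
0.016755 rad/s

tan(θ) = y/180
sec²(θ) · dθ/dt = (1/180) · dy/dt
dθ/dt = cos²(θ)/180 · 5 = 180/(180² + 146²) · 5
dθ/dt = 0.016755 rad/s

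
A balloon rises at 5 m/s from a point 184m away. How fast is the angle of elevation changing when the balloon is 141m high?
0.01712 rad/s

tan(θ) = y/184
sec²(θ) · dθ/dt = (1/184) · dy/dt
dθ/dt = cos²(θ)/184 · 5 = 184/(184² + 141²) · 5
dθ/dt = 0.01712 rad/s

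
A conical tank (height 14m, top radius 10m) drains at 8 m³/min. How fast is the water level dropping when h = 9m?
392/(2025π) ≈ 0.06162 m/min

r/h = 10/14, so r = (5/7)h
V = (1/3)πr²h = (1/3)π((5/7)h)²h = (25/147)πh³
dV/dh = (25/49)πh²
dh/dt = (dV/dt)/(dV/dh) = -8/((25/49)π·9²) = -392/(2025π) m/min
The level is dropping at 392/(2025π) ≈ 0.06162 m/min.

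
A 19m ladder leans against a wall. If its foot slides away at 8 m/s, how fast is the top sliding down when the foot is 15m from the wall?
30√34/17 ≈ 10.29 m/s

x² + y² = 19²
2x·dx/dt + 2y·dy/dt = 0
dy/dt = -x/y · dx/dt = -15/(2√34) · 8 = -30√34/17 m/s
The top is descending at 30√34/17 ≈ 10.29 m/s.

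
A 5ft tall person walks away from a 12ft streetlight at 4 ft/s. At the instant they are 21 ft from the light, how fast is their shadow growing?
20/7 ft/s

By similar triangles: 12/(x+s) = 5/s
Solving: s = 5x/7
ds/dt = 5/7 · dx/dt = 5/7 · 4 = 20/7 ft/s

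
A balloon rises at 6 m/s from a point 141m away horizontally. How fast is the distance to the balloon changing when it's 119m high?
357√34042/17021 ≈ 3.87 m/s

z² = 141² + y²
z = √(141² + 119²) = √34042
dz/dt = y/z · dy/dt = 119/√34042 · 6 = 357√34042/17021 ≈ 3.87 m/s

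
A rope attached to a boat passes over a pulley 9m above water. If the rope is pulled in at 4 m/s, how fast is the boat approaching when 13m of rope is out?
13√22/11 ≈ 5.543 m/s

rope² = x² + 9²
x = √(13² - 9²) = 2√22
dx/dt = (rope/x) · d(rope)/dt = (13/(2√22)) · (-4) = -13√22/11 m/s
The boat approaches at 13√22/11 ≈ 5.543 m/s.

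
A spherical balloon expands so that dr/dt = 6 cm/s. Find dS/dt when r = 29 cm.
1392π cm²/s

S = 4πr²
dS/dt = dS/dr · dr/dt = 8πr · 6
At r = 29: dS/dt = 1392π cm²/s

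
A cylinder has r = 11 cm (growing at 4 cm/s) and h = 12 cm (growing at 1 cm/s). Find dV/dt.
1177π cm³/s

V = πr²h
dV/dt = 2πrh·dr/dt + πr²·dh/dt
= 2π(11)(12)(4) + π(11)²(1)
= 1177π cm³/s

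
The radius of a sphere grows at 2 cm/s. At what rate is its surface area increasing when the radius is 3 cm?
48π cm²/s

S = 4πr²
dS/dt = dS/dr · dr/dt = 8πr · 2
At r = 3: dS/dt = 48π cm²/s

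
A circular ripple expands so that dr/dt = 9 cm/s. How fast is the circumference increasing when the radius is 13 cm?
18π cm/s

C = 2πr
dC/dt = 2π · dr/dt = 2π · 9 = 18π cm/s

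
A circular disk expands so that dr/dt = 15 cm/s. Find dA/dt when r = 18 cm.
540π cm²/s

A = πr²
dA/dt = 2πr · dr/dt = 2π(18)(15) = 540π cm²/s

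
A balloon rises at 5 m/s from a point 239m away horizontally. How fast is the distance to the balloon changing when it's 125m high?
625√72746/72746 ≈ 2.317 m/s

z² = 239² + y²
z = √(239² + 125²) = √72746
dz/dt = y/z · dy/dt = 125/√72746 · 5 = 625√72746/72746 ≈ 2.317 m/s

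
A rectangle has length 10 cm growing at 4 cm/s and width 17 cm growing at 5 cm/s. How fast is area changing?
118 cm²/s

A = lw
dA/dt = w·dl/dt + l·dw/dt = 17·4 + 10·5 = 118 cm²/s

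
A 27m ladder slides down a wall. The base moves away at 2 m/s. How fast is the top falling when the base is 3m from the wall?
√5/10 ≈ 0.2236 m/s

x² + y² = 27²
2x·dx/dt + 2y·dy/dt = 0
dy/dt = -x/y · dx/dt = -3/(12√5) · 2 = -√5/10 m/s
The top is descending at √5/10 ≈ 0.2236 m/s.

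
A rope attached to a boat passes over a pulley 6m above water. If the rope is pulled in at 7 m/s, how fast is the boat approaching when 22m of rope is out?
11√7/4 ≈ 7.276 m/s

rope² = x² + 6²
x = √(22² - 6²) = 8√7
dx/dt = (rope/x) · d(rope)/dt = (22/(8√7)) · (-7) = -11√7/4 m/s
The boat approaches at 11√7/4 ≈ 7.276 m/s.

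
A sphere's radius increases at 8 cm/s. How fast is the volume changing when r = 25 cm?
20000π cm³/s

V = (4/3)πr³
dV/dt = dV/dr · dr/dt = 4πr² · 8
At r = 25: dV/dt = 20000π cm³/s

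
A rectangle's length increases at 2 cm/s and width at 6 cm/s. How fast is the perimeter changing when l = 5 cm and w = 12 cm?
16 cm/s

P = 2(l + w)
dP/dt = 2(dl/dt + dw/dt) = 2(2 + 6) = 16 cm/s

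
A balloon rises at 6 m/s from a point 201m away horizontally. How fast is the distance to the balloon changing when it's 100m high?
600√50401/50401 ≈ 2.673 m/s

z² = 201² + y²
z = √(201² + 100²) = √50401
dz/dt = y/z · dy/dt = 100/√50401 · 6 = 600√50401/50401 ≈ 2.673 m/s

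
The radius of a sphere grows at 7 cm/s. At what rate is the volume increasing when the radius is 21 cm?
12348π cm³/s

V = (4/3)πr³
dV/dt = dV/dr · dr/dt = 4πr² · 7
At r = 21: dV/dt = 12348π cm³/s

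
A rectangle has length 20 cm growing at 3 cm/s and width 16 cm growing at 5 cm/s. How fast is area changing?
148 cm²/s

A = lw
dA/dt = w·dl/dt + l·dw/dt = 16·3 + 20·5 = 148 cm²/s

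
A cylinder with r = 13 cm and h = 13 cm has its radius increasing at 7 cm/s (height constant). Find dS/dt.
546π cm²/s

S = 2πrh + 2πr² (lateral + bases)
dS/dt = (2πh + 4πr)·dr/dt = (2π·13 + 4π·13)·7
= 546π cm²/s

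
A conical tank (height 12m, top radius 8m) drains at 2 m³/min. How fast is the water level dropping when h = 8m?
9/(128π) ≈ 0.02238 m/min

r/h = 8/12, so r = (2/3)h
V = (1/3)πr²h = (1/3)π((2/3)h)²h = (4/27)πh³
dV/dh = (4/9)πh²
dh/dt = (dV/dt)/(dV/dh) = -2/((4/9)π·8²) = -9/(128π) m/min
The level is dropping at 9/(128π) ≈ 0.02238 m/min.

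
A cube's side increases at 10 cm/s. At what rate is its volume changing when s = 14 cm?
5880 cm³/s

V = s³
dV/dt = 3s² · ds/dt = 3·14²·10 = 5880 cm³/s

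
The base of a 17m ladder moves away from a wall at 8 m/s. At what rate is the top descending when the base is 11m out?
22√42/21 ≈ 6.789 m/s

x² + y² = 17²
2x·dx/dt + 2y·dy/dt = 0
dy/dt = -x/y · dx/dt = -11/(2√42) · 8 = -22√42/21 m/s
The top is descending at 22√42/21 ≈ 6.789 m/s.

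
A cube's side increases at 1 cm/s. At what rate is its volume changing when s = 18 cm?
972 cm³/s

V = s³
dV/dt = 3s² · ds/dt = 3·18²·1 = 972 cm³/s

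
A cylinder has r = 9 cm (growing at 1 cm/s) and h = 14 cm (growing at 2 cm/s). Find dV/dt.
414π cm³/s

V = πr²h
dV/dt = 2πrh·dr/dt + πr²·dh/dt
= 2π(9)(14)(1) + π(9)²(2)
= 414π cm³/s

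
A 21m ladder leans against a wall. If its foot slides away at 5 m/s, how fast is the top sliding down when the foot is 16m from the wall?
16√185/37 ≈ 5.882 m/s

x² + y² = 21²
2x·dx/dt + 2y·dy/dt = 0
dy/dt = -x/y · dx/dt = -16/√185 · 5 = -16√185/37 m/s
The top is descending at 16√185/37 ≈ 5.882 m/s.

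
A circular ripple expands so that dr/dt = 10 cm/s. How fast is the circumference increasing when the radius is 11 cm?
20π cm/s

C = 2πr
dC/dt = 2π · dr/dt = 2π · 10 = 20π cm/s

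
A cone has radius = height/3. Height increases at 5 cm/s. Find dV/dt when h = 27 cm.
405π cm³/s

V = (1/3)π(h/3)²h = πh³/27
dV/dt = πh²/9 · 5
At h = 27: dV/dt = 405π cm³/s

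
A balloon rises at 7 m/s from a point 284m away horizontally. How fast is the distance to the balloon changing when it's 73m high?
511√85985/85985 ≈ 1.743 m/s

z² = 284² + y²
z = √(284² + 73²) = √85985
dz/dt = y/z · dy/dt = 73/√85985 · 7 = 511√85985/85985 ≈ 1.743 m/s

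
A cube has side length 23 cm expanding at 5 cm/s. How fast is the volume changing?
7935 cm³/s

V = s³
dV/dt = 3s² · ds/dt = 3·23²·5 = 7935 cm³/s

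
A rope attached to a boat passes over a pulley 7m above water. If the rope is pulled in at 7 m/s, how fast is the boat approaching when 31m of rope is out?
217√57/228 ≈ 7.186 m/s

rope² = x² + 7²
x = √(31² - 7²) = 4√57
dx/dt = (rope/x) · d(rope)/dt = (31/(4√57)) · (-7) = -217√57/228 m/s
The boat approaches at 217√57/228 ≈ 7.186 m/s.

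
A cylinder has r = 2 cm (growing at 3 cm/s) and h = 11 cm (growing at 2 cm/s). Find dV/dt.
140π cm³/s

V = πr²h
dV/dt = 2πrh·dr/dt + πr²·dh/dt
= 2π(2)(11)(3) + π(2)²(2)
= 140π cm³/s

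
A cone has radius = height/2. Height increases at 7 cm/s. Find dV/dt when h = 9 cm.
567π/4 cm³/s

V = (1/3)π(h/2)²h = πh³/12
dV/dt = πh²/4 · 7
At h = 9: dV/dt = 567π/4 cm³/s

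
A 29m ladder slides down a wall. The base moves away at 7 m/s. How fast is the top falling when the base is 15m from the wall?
15√154/44 ≈ 4.231 m/s

x² + y² = 29²
2x·dx/dt + 2y·dy/dt = 0
dy/dt = -x/y · dx/dt = -15/(2√154) · 7 = -15√154/44 m/s
The top is descending at 15√154/44 ≈ 4.231 m/s.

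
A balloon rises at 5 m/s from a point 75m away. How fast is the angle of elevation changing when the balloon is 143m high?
0.014382 rad/s

tan(θ) = y/75
sec²(θ) · dθ/dt = (1/75) · dy/dt
dθ/dt = cos²(θ)/75 · 5 = 75/(75² + 143²) · 5
dθ/dt = 0.014382 rad/s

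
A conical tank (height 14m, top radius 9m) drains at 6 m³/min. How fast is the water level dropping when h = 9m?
392/(2187π) ≈ 0.05705 m/min

r/h = 9/14, so r = (9/14)h
V = (1/3)πr²h = (1/3)π((9/14)h)²h = (27/196)πh³
dV/dh = (81/196)πh²
dh/dt = (dV/dt)/(dV/dh) = -6/((81/196)π·9²) = -392/(2187π) m/min
The level is dropping at 392/(2187π) ≈ 0.05705 m/min.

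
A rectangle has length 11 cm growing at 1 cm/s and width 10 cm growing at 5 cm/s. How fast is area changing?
65 cm²/s

A = lw
dA/dt = w·dl/dt + l·dw/dt = 10·1 + 11·5 = 65 cm²/s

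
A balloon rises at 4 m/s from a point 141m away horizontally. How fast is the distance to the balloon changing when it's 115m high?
230√33106/16553 ≈ 2.528 m/s

z² = 141² + y²
z = √(141² + 115²) = √33106
dz/dt = y/z · dy/dt = 115/√33106 · 4 = 230√33106/16553 ≈ 2.528 m/s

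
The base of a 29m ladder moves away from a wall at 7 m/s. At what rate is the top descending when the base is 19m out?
133√30/120 ≈ 6.071 m/s

x² + y² = 29²
2x·dx/dt + 2y·dy/dt = 0
dy/dt = -x/y · dx/dt = -19/(4√30) · 7 = -133√30/120 m/s
The top is descending at 133√30/120 ≈ 6.071 m/s.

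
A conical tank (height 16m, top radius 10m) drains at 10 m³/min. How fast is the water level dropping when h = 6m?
32/(45π) ≈ 0.2264 m/min

r/h = 10/16, so r = (5/8)h
V = (1/3)πr²h = (1/3)π((5/8)h)²h = (25/192)πh³
dV/dh = (25/64)πh²
dh/dt = (dV/dt)/(dV/dh) = -10/((25/64)π·6²) = -32/(45π) m/min
The level is dropping at 32/(45π) ≈ 0.2264 m/min.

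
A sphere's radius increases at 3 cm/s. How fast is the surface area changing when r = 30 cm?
720π cm²/s

S = 4πr²
dS/dt = dS/dr · dr/dt = 8πr · 3
At r = 30: dS/dt = 720π cm²/s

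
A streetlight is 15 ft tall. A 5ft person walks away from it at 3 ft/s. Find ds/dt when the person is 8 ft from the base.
3/2 ft/s

By similar triangles: 15/(x+s) = 5/s
Solving: s = 5x/10
ds/dt = 5/10 · dx/dt = 1/2 · 3 = 3/2 ft/s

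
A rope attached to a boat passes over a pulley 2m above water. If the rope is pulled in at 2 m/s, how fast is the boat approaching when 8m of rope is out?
8√15/15 ≈ 2.066 m/s

rope² = x² + 2²
x = √(8² - 2²) = 2√15
dx/dt = (rope/x) · d(rope)/dt = (8/(2√15)) · (-2) = -8√15/15 m/s
The boat approaches at 8√15/15 ≈ 2.066 m/s.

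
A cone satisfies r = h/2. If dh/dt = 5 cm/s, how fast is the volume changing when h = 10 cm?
125π cm³/s

V = (1/3)π(h/2)²h = πh³/12
dV/dt = πh²/4 · 5
At h = 10: dV/dt = 125π cm³/s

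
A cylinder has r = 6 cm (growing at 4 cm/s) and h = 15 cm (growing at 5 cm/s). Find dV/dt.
900π cm³/s

V = πr²h
dV/dt = 2πrh·dr/dt + πr²·dh/dt
= 2π(6)(15)(4) + π(6)²(5)
= 900π cm³/s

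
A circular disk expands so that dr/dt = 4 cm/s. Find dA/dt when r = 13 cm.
104π cm²/s

A = πr²
dA/dt = 2πr · dr/dt = 2π(13)(4) = 104π cm²/s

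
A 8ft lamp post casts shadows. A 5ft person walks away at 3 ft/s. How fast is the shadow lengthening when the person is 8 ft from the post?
5 ft/s

By similar triangles: 8/(x+s) = 5/s
Solving: s = 5x/3
ds/dt = 5/3 · dx/dt = 5/3 · 3 = 5 ft/s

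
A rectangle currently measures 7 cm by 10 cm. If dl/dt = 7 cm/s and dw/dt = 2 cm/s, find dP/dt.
18 cm/s

P = 2(l + w)
dP/dt = 2(dl/dt + dw/dt) = 2(7 + 2) = 18 cm/s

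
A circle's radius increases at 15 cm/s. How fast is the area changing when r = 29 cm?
870π cm²/s

A = πr²
dA/dt = 2πr · dr/dt = 2π(29)(15) = 870π cm²/s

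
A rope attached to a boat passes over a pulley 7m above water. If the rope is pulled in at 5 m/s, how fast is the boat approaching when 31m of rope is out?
155√57/228 ≈ 5.133 m/s

rope² = x² + 7²
x = √(31² - 7²) = 4√57
dx/dt = (rope/x) · d(rope)/dt = (31/(4√57)) · (-5) = -155√57/228 m/s
The boat approaches at 155√57/228 ≈ 5.133 m/s.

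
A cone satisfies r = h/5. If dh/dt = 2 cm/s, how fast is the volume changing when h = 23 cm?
1058π/25 cm³/s

V = (1/3)π(h/5)²h = πh³/75
dV/dt = πh²/25 · 2
At h = 23: dV/dt = 1058π/25 cm³/s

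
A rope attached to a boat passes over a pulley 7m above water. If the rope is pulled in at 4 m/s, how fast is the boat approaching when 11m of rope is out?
11√2/3 ≈ 5.185 m/s

rope² = x² + 7²
x = √(11² - 7²) = 6√2
dx/dt = (rope/x) · d(rope)/dt = (11/(6√2)) · (-4) = -11√2/3 m/s
The boat approaches at 11√2/3 ≈ 5.185 m/s.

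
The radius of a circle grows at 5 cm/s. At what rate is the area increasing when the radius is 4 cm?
40π cm²/s

A = πr²
dA/dt = 2πr · dr/dt = 2π(4)(5) = 40π cm²/s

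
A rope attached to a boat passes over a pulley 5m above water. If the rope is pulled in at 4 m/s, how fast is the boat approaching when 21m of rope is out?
21√26/26 ≈ 4.118 m/s

rope² = x² + 5²
x = √(21² - 5²) = 4√26
dx/dt = (rope/x) · d(rope)/dt = (21/(4√26)) · (-4) = -21√26/26 m/s
The boat approaches at 21√26/26 ≈ 4.118 m/s.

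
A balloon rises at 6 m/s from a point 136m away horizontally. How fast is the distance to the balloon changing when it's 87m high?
522√26065/26065 ≈ 3.233 m/s

z² = 136² + y²
z = √(136² + 87²) = √26065
dz/dt = y/z · dy/dt = 87/√26065 · 6 = 522√26065/26065 ≈ 3.233 m/s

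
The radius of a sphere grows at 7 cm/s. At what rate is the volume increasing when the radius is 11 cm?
3388π cm³/s

V = (4/3)πr³
dV/dt = dV/dr · dr/dt = 4πr² · 7
At r = 11: dV/dt = 3388π cm³/s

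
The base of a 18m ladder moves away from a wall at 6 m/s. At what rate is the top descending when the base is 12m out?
12√5/5 ≈ 5.367 m/s

x² + y² = 18²
2x·dx/dt + 2y·dy/dt = 0
dy/dt = -x/y · dx/dt = -12/(6√5) · 6 = -12√5/5 m/s
The top is descending at 12√5/5 ≈ 5.367 m/s.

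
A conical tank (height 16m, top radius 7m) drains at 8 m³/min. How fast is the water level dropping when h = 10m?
512/(1225π) ≈ 0.133 m/min

r/h = 7/16, so r = (7/16)h
V = (1/3)πr²h = (1/3)π((7/16)h)²h = (49/768)πh³
dV/dh = (49/256)πh²
dh/dt = (dV/dt)/(dV/dh) = -8/((49/256)π·10²) = -512/(1225π) m/min
The level is dropping at 512/(1225π) ≈ 0.133 m/min.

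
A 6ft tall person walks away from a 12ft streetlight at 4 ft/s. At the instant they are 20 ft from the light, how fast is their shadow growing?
4 ft/s

By similar triangles: 12/(x+s) = 6/s
Solving: s = 6x/6
ds/dt = 6/6 · dx/dt = 1 · 4 = 4 ft/s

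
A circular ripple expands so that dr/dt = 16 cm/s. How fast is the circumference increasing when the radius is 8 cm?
32π cm/s

C = 2πr
dC/dt = 2π · dr/dt = 2π · 16 = 32π cm/s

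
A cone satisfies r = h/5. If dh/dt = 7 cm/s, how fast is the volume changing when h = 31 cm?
6727π/25 cm³/s

V = (1/3)π(h/5)²h = πh³/75
dV/dt = πh²/25 · 7
At h = 31: dV/dt = 6727π/25 cm³/s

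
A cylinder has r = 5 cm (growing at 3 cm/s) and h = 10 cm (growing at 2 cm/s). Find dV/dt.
350π cm³/s

V = πr²h
dV/dt = 2πrh·dr/dt + πr²·dh/dt
= 2π(5)(10)(3) + π(5)²(2)
= 350π cm³/s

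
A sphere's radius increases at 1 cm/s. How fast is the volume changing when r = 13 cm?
676π cm³/s

V = (4/3)πr³
dV/dt = dV/dr · dr/dt = 4πr² · 1
At r = 13: dV/dt = 676π cm³/s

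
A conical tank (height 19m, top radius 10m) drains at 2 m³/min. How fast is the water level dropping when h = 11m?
361/(6050π) ≈ 0.01899 m/min

r/h = 10/19, so r = (10/19)h
V = (1/3)πr²h = (1/3)π((10/19)h)²h = (100/1083)πh³
dV/dh = (100/361)πh²
dh/dt = (dV/dt)/(dV/dh) = -2/((100/361)π·11²) = -361/(6050π) m/min
The level is dropping at 361/(6050π) ≈ 0.01899 m/min.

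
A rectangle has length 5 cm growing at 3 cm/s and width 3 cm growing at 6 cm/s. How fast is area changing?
39 cm²/s

A = lw
dA/dt = w·dl/dt + l·dw/dt = 3·3 + 5·6 = 39 cm²/s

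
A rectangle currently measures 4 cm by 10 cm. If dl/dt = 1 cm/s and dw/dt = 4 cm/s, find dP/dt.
10 cm/s

P = 2(l + w)
dP/dt = 2(dl/dt + dw/dt) = 2(1 + 4) = 10 cm/s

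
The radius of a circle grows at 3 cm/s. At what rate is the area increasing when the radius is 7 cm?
42π cm²/s

A = πr²
dA/dt = 2πr · dr/dt = 2π(7)(3) = 42π cm²/s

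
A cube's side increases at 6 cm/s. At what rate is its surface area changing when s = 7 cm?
504 cm²/s

A = 6s²
dA/dt = 12s · ds/dt = 12·7·6 = 504 cm²/s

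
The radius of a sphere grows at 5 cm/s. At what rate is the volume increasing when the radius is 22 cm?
9680π cm³/s

V = (4/3)πr³
dV/dt = dV/dr · dr/dt = 4πr² · 5
At r = 22: dV/dt = 9680π cm³/s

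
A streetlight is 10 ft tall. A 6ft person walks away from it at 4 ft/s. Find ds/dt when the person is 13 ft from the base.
6 ft/s

By similar triangles: 10/(x+s) = 6/s
Solving: s = 6x/4
ds/dt = 6/4 · dx/dt = 3/2 · 4 = 6 ft/s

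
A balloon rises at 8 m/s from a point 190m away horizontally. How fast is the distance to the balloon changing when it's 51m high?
408√229/2977 ≈ 2.074 m/s

z² = 190² + y²
z = √(190² + 51²) = 13√229
dz/dt = y/z · dy/dt = 51/(13√229) · 8 = 408√229/2977 ≈ 2.074 m/s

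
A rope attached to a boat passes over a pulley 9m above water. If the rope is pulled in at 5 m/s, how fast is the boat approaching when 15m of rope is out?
25/4 = 6.25 m/s

rope² = x² + 9²
x = √(15² - 9²) = 12
dx/dt = (rope/x) · d(rope)/dt = (15/12) · (-5) = -25/4 m/s
The boat approaches at 25/4 = 6.25 m/s.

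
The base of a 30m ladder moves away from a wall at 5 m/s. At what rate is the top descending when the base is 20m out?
2√5 ≈ 4.472 m/s

x² + y² = 30²
2x·dx/dt + 2y·dy/dt = 0
dy/dt = -x/y · dx/dt = -20/(10√5) · 5 = -2√5 m/s
The top is descending at 2√5 ≈ 4.472 m/s.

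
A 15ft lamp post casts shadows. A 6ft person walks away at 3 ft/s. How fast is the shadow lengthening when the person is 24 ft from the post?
2 ft/s

By similar triangles: 15/(x+s) = 6/s
Solving: s = 6x/9
ds/dt = 6/9 · dx/dt = 2/3 · 3 = 2 ft/s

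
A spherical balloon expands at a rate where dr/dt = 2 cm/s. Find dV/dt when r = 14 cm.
1568π cm³/s

V = (4/3)πr³
dV/dt = dV/dr · dr/dt = 4πr² · 2
At r = 14: dV/dt = 1568π cm³/s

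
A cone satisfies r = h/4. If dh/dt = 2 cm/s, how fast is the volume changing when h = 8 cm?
8π cm³/s

V = (1/3)π(h/4)²h = πh³/48
dV/dt = πh²/16 · 2
At h = 8: dV/dt = 8π cm³/s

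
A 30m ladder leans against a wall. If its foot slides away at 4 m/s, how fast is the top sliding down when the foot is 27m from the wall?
36√19/19 ≈ 8.259 m/s

x² + y² = 30²
2x·dx/dt + 2y·dy/dt = 0
dy/dt = -x/y · dx/dt = -27/(3√19) · 4 = -36√19/19 m/s
The top is descending at 36√19/19 ≈ 8.259 m/s.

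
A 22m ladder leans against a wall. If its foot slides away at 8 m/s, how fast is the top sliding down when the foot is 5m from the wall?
40√51/153 ≈ 1.867 m/s

x² + y² = 22²
2x·dx/dt + 2y·dy/dt = 0
dy/dt = -x/y · dx/dt = -5/(3√51) · 8 = -40√51/153 m/s
The top is descending at 40√51/153 ≈ 1.867 m/s.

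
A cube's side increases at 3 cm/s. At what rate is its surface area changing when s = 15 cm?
540 cm²/s

A = 6s²
dA/dt = 12s · ds/dt = 12·15·3 = 540 cm²/s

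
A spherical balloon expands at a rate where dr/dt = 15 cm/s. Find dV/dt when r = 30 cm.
54000π cm³/s

V = (4/3)πr³
dV/dt = dV/dr · dr/dt = 4πr² · 15
At r = 30: dV/dt = 54000π cm³/s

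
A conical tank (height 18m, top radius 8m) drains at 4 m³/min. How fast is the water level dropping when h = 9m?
1/(4π) ≈ 0.07958 m/min

r/h = 8/18, so r = (4/9)h
V = (1/3)πr²h = (1/3)π((4/9)h)²h = (16/243)πh³
dV/dh = (16/81)πh²
dh/dt = (dV/dt)/(dV/dh) = -4/((16/81)π·9²) = -1/(4π) m/min
The level is dropping at 1/(4π) ≈ 0.07958 m/min.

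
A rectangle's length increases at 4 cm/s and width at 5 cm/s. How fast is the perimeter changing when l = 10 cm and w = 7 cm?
18 cm/s

P = 2(l + w)
dP/dt = 2(dl/dt + dw/dt) = 2(4 + 5) = 18 cm/s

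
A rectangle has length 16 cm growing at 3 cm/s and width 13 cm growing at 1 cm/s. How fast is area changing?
55 cm²/s

A = lw
dA/dt = w·dl/dt + l·dw/dt = 13·3 + 16·1 = 55 cm²/s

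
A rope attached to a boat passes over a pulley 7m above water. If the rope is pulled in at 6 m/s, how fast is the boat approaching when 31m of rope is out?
31√57/38 ≈ 6.159 m/s

rope² = x² + 7²
x = √(31² - 7²) = 4√57
dx/dt = (rope/x) · d(rope)/dt = (31/(4√57)) · (-6) = -31√57/38 m/s
The boat approaches at 31√57/38 ≈ 6.159 m/s.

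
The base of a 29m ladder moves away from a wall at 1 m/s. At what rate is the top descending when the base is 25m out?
25√6/36 ≈ 1.701 m/s

x² + y² = 29²
2x·dx/dt + 2y·dy/dt = 0
dy/dt = -x/y · dx/dt = -25/(6√6) · 1 = -25√6/36 m/s
The top is descending at 25√6/36 ≈ 1.701 m/s.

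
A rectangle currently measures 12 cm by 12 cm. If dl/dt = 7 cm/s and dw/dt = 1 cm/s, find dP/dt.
16 cm/s

P = 2(l + w)
dP/dt = 2(dl/dt + dw/dt) = 2(7 + 1) = 16 cm/s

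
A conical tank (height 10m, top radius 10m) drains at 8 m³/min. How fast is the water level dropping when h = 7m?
8/(49π) ≈ 0.05197 m/min

r/h = 10/10, so r = h
V = (1/3)πr²h = (1/3)π(h)²h = (1/3)πh³
dV/dh = πh²
dh/dt = (dV/dt)/(dV/dh) = -8/(π·7²) = -8/(49π) m/min
The level is dropping at 8/(49π) ≈ 0.05197 m/min.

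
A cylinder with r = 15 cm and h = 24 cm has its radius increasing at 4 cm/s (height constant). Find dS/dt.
432π cm²/s

S = 2πrh + 2πr² (lateral + bases)
dS/dt = (2πh + 4πr)·dr/dt = (2π·24 + 4π·15)·4
= 432π cm²/s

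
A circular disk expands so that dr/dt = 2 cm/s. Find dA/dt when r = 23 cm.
92π cm²/s

A = πr²
dA/dt = 2πr · dr/dt = 2π(23)(2) = 92π cm²/s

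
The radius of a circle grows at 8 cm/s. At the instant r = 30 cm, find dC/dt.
16π cm/s

C = 2πr
dC/dt = 2π · dr/dt = 2π · 8 = 16π cm/s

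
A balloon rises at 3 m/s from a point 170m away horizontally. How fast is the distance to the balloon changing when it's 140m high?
42√485/485 ≈ 1.907 m/s

z² = 170² + y²
z = √(170² + 140²) = 10√485
dz/dt = y/z · dy/dt = 140/(10√485) · 3 = 42√485/485 ≈ 1.907 m/s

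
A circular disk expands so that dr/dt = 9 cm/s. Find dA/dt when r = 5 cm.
90π cm²/s

A = πr²
dA/dt = 2πr · dr/dt = 2π(5)(9) = 90π cm²/s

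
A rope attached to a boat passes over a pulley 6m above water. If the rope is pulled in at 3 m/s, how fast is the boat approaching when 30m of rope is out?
5√6/4 ≈ 3.062 m/s

rope² = x² + 6²
x = √(30² - 6²) = 12√6
dx/dt = (rope/x) · d(rope)/dt = (30/(12√6)) · (-3) = -5√6/4 m/s
The boat approaches at 5√6/4 ≈ 3.062 m/s.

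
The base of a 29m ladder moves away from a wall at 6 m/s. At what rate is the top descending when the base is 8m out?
16√777/259 ≈ 1.722 m/s

x² + y² = 29²
2x·dx/dt + 2y·dy/dt = 0
dy/dt = -x/y · dx/dt = -8/√777 · 6 = -16√777/259 m/s
The top is descending at 16√777/259 ≈ 1.722 m/s.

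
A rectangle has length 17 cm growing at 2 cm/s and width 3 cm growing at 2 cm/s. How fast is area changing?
40 cm²/s

A = lw
dA/dt = w·dl/dt + l·dw/dt = 3·2 + 17·2 = 40 cm²/s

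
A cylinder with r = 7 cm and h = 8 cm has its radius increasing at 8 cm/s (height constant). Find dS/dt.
352π cm²/s

S = 2πrh + 2πr² (lateral + bases)
dS/dt = (2πh + 4πr)·dr/dt = (2π·8 + 4π·7)·8
= 352π cm²/s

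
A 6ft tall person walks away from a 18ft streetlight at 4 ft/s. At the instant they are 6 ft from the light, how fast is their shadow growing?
2 ft/s

By similar triangles: 18/(x+s) = 6/s
Solving: s = 6x/12
ds/dt = 6/12 · dx/dt = 1/2 · 4 = 2 ft/s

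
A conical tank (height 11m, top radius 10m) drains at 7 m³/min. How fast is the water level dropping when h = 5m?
847/(2500π) ≈ 0.1078 m/min

r/h = 10/11, so r = (10/11)h
V = (1/3)πr²h = (1/3)π((10/11)h)²h = (100/363)πh³
dV/dh = (100/121)πh²
dh/dt = (dV/dt)/(dV/dh) = -7/((100/121)π·5²) = -847/(2500π) m/min
The level is dropping at 847/(2500π) ≈ 0.1078 m/min.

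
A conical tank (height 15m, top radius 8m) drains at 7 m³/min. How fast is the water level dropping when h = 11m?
1575/(7744π) ≈ 0.06474 m/min

r/h = 8/15, so r = (8/15)h
V = (1/3)πr²h = (1/3)π((8/15)h)²h = (64/675)πh³
dV/dh = (64/225)πh²
dh/dt = (dV/dt)/(dV/dh) = -7/((64/225)π·11²) = -1575/(7744π) m/min
The level is dropping at 1575/(7744π) ≈ 0.06474 m/min.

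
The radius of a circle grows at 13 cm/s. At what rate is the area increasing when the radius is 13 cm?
338π cm²/s

A = πr²
dA/dt = 2πr · dr/dt = 2π(13)(13) = 338π cm²/s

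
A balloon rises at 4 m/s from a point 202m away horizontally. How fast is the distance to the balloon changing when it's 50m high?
50√10826/5413 ≈ 0.9611 m/s

z² = 202² + y²
z = √(202² + 50²) = 2√10826
dz/dt = y/z · dy/dt = 50/(2√10826) · 4 = 50√10826/5413 ≈ 0.9611 m/s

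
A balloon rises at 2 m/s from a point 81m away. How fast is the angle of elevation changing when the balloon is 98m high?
0.010022 rad/s

tan(θ) = y/81
sec²(θ) · dθ/dt = (1/81) · dy/dt
dθ/dt = cos²(θ)/81 · 2 = 81/(81² + 98²) · 2
dθ/dt = 0.010022 rad/s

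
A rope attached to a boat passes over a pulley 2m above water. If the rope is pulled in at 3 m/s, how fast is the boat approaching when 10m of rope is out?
5√6/4 ≈ 3.062 m/s

rope² = x² + 2²
x = √(10² - 2²) = 4√6
dx/dt = (rope/x) · d(rope)/dt = (10/(4√6)) · (-3) = -5√6/4 m/s
The boat approaches at 5√6/4 ≈ 3.062 m/s.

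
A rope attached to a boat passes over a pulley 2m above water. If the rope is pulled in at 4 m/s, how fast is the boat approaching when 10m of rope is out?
5√6/3 ≈ 4.082 m/s

rope² = x² + 2²
x = √(10² - 2²) = 4√6
dx/dt = (rope/x) · d(rope)/dt = (10/(4√6)) · (-4) = -5√6/3 m/s
The boat approaches at 5√6/3 ≈ 4.082 m/s.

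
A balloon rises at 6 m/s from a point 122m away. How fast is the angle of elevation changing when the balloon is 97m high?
0.030132 rad/s

tan(θ) = y/122
sec²(θ) · dθ/dt = (1/122) · dy/dt
dθ/dt = cos²(θ)/122 · 6 = 122/(122² + 97²) · 6
dθ/dt = 0.030132 rad/s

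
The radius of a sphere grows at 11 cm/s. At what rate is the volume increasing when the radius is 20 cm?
17600π cm³/s

V = (4/3)πr³
dV/dt = dV/dr · dr/dt = 4πr² · 11
At r = 20: dV/dt = 17600π cm³/s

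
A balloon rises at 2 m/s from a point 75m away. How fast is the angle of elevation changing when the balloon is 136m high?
0.006219 rad/s

tan(θ) = y/75
sec²(θ) · dθ/dt = (1/75) · dy/dt
dθ/dt = cos²(θ)/75 · 2 = 75/(75² + 136²) · 2
dθ/dt = 0.006219 rad/s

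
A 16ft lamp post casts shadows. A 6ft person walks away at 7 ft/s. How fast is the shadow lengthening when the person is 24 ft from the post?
21/5 ft/s

By similar triangles: 16/(x+s) = 6/s
Solving: s = 6x/10
ds/dt = 6/10 · dx/dt = 3/5 · 7 = 21/5 ft/s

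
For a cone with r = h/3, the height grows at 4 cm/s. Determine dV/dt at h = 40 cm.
6400π/9 cm³/s

V = (1/3)π(h/3)²h = πh³/27
dV/dt = πh²/9 · 4
At h = 40: dV/dt = 6400π/9 cm³/s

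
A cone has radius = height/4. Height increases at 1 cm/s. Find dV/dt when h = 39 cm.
1521π/16 cm³/s

V = (1/3)π(h/4)²h = πh³/48
dV/dt = πh²/16 · 1
At h = 39: dV/dt = 1521π/16 cm³/s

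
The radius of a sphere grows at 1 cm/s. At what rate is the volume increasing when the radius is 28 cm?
3136π cm³/s

V = (4/3)πr³
dV/dt = dV/dr · dr/dt = 4πr² · 1
At r = 28: dV/dt = 3136π cm³/s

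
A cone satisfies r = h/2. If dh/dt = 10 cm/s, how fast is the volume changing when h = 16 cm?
640π cm³/s

V = (1/3)π(h/2)²h = πh³/12
dV/dt = πh²/4 · 10
At h = 16: dV/dt = 640π cm³/s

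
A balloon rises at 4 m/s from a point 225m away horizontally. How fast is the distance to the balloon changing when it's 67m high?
134√55114/27557 ≈ 1.142 m/s

z² = 225² + y²
z = √(225² + 67²) = √55114
dz/dt = y/z · dy/dt = 67/√55114 · 4 = 134√55114/27557 ≈ 1.142 m/s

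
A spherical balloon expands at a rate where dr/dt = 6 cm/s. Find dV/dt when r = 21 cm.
10584π cm³/s

V = (4/3)πr³
dV/dt = dV/dr · dr/dt = 4πr² · 6
At r = 21: dV/dt = 10584π cm³/s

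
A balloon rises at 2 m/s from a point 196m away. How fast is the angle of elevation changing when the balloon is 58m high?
0.009382 rad/s

tan(θ) = y/196
sec²(θ) · dθ/dt = (1/196) · dy/dt
dθ/dt = cos²(θ)/196 · 2 = 196/(196² + 58²) · 2
dθ/dt = 0.009382 rad/s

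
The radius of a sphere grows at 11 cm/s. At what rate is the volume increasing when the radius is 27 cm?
32076π cm³/s

V = (4/3)πr³
dV/dt = dV/dr · dr/dt = 4πr² · 11
At r = 27: dV/dt = 32076π cm³/s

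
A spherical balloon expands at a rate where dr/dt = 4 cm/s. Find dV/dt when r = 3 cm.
144π cm³/s

V = (4/3)πr³
dV/dt = dV/dr · dr/dt = 4πr² · 4
At r = 3: dV/dt = 144π cm³/s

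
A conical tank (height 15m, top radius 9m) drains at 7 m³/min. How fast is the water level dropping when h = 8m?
175/(576π) ≈ 0.09671 m/min

r/h = 9/15, so r = (3/5)h
V = (1/3)πr²h = (1/3)π((3/5)h)²h = (3/25)πh³
dV/dh = (9/25)πh²
dh/dt = (dV/dt)/(dV/dh) = -7/((9/25)π·8²) = -175/(576π) m/min
The level is dropping at 175/(576π) ≈ 0.09671 m/min.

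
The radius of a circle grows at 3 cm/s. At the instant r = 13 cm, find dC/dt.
6π cm/s

C = 2πr
dC/dt = 2π · dr/dt = 2π · 3 = 6π cm/s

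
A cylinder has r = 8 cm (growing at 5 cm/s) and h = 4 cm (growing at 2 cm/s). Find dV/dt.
448π cm³/s

V = πr²h
dV/dt = 2πrh·dr/dt + πr²·dh/dt
= 2π(8)(4)(5) + π(8)²(2)
= 448π cm³/s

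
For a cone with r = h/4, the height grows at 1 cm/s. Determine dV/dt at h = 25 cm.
625π/16 cm³/s

V = (1/3)π(h/4)²h = πh³/48
dV/dt = πh²/16 · 1
At h = 25: dV/dt = 625π/16 cm³/s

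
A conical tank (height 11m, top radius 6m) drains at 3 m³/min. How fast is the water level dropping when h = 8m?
121/(768π) ≈ 0.05015 m/min

r/h = 6/11, so r = (6/11)h
V = (1/3)πr²h = (1/3)π((6/11)h)²h = (12/121)πh³
dV/dh = (36/121)πh²
dh/dt = (dV/dt)/(dV/dh) = -3/((36/121)π·8²) = -121/(768π) m/min
The level is dropping at 121/(768π) ≈ 0.05015 m/min.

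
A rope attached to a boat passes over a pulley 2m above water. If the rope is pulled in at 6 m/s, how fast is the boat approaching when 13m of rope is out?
26√165/55 ≈ 6.072 m/s

rope² = x² + 2²
x = √(13² - 2²) = √165
dx/dt = (rope/x) · d(rope)/dt = (13/√165) · (-6) = -26√165/55 m/s
The boat approaches at 26√165/55 ≈ 6.072 m/s.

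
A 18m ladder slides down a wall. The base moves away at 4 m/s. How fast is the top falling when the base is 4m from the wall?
8√77/77 ≈ 0.9117 m/s

x² + y² = 18²
2x·dx/dt + 2y·dy/dt = 0
dy/dt = -x/y · dx/dt = -4/(2√77) · 4 = -8√77/77 m/s
The top is descending at 8√77/77 ≈ 0.9117 m/s.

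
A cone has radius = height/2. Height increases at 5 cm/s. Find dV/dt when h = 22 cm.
605π cm³/s

V = (1/3)π(h/2)²h = πh³/12
dV/dt = πh²/4 · 5
At h = 22: dV/dt = 605π cm³/s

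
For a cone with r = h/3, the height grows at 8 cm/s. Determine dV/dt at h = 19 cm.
2888π/9 cm³/s

V = (1/3)π(h/3)²h = πh³/27
dV/dt = πh²/9 · 8
At h = 19: dV/dt = 2888π/9 cm³/s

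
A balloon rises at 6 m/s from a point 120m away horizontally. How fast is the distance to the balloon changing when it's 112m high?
84√421/421 ≈ 4.094 m/s

z² = 120² + y²
z = √(120² + 112²) = 8√421
dz/dt = y/z · dy/dt = 112/(8√421) · 6 = 84√421/421 ≈ 4.094 m/s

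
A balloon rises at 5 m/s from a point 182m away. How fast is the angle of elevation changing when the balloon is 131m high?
0.018097 rad/s

tan(θ) = y/182
sec²(θ) · dθ/dt = (1/182) · dy/dt
dθ/dt = cos²(θ)/182 · 5 = 182/(182² + 131²) · 5
dθ/dt = 0.018097 rad/s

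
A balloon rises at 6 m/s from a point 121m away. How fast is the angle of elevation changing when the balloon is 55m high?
0.041096 rad/s

tan(θ) = y/121
sec²(θ) · dθ/dt = (1/121) · dy/dt
dθ/dt = cos²(θ)/121 · 6 = 121/(121² + 55²) · 6
dθ/dt = 0.041096 rad/s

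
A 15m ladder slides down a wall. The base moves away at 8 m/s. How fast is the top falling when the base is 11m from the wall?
22√26/13 ≈ 8.629 m/s

x² + y² = 15²
2x·dx/dt + 2y·dy/dt = 0
dy/dt = -x/y · dx/dt = -11/(2√26) · 8 = -22√26/13 m/s
The top is descending at 22√26/13 ≈ 8.629 m/s.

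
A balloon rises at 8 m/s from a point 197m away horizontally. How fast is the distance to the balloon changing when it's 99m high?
396√48610/24305 ≈ 3.592 m/s

z² = 197² + y²
z = √(197² + 99²) = √48610
dz/dt = y/z · dy/dt = 99/√48610 · 8 = 396√48610/24305 ≈ 3.592 m/s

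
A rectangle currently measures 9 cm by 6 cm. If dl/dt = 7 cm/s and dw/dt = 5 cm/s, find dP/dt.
24 cm/s

P = 2(l + w)
dP/dt = 2(dl/dt + dw/dt) = 2(7 + 5) = 24 cm/s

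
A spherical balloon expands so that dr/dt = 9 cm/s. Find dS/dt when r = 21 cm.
1512π cm²/s

S = 4πr²
dS/dt = dS/dr · dr/dt = 8πr · 9
At r = 21: dS/dt = 1512π cm²/s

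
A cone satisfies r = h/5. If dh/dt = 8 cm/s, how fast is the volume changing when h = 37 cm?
10952π/25 cm³/s

V = (1/3)π(h/5)²h = πh³/75
dV/dt = πh²/25 · 8
At h = 37: dV/dt = 10952π/25 cm³/s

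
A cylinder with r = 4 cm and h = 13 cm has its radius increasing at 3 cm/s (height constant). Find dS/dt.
126π cm²/s

S = 2πrh + 2πr² (lateral + bases)
dS/dt = (2πh + 4πr)·dr/dt = (2π·13 + 4π·4)·3
= 126π cm²/s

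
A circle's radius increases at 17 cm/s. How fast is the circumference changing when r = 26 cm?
34π cm/s

C = 2πr
dC/dt = 2π · dr/dt = 2π · 17 = 34π cm/s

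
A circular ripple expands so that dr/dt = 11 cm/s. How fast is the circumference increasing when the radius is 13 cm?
22π cm/s

C = 2πr
dC/dt = 2π · dr/dt = 2π · 11 = 22π cm/s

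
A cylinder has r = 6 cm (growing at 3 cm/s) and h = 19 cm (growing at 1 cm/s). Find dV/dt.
720π cm³/s

V = πr²h
dV/dt = 2πrh·dr/dt + πr²·dh/dt
= 2π(6)(19)(3) + π(6)²(1)
= 720π cm³/s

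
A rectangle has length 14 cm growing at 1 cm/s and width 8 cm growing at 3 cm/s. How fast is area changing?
50 cm²/s

A = lw
dA/dt = w·dl/dt + l·dw/dt = 8·1 + 14·3 = 50 cm²/s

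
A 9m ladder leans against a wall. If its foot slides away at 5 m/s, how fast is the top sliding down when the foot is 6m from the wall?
2√5 ≈ 4.472 m/s

x² + y² = 9²
2x·dx/dt + 2y·dy/dt = 0
dy/dt = -x/y · dx/dt = -6/(3√5) · 5 = -2√5 m/s
The top is descending at 2√5 ≈ 4.472 m/s.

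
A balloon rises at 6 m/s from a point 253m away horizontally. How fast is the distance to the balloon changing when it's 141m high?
423√83890/41945 ≈ 2.921 m/s

z² = 253² + y²
z = √(253² + 141²) = √83890
dz/dt = y/z · dy/dt = 141/√83890 · 6 = 423√83890/41945 ≈ 2.921 m/s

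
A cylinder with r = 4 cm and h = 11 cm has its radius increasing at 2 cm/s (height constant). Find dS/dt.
76π cm²/s

S = 2πrh + 2πr² (lateral + bases)
dS/dt = (2πh + 4πr)·dr/dt = (2π·11 + 4π·4)·2
= 76π cm²/s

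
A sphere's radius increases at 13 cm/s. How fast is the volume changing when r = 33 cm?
56628π cm³/s

V = (4/3)πr³
dV/dt = dV/dr · dr/dt = 4πr² · 13
At r = 33: dV/dt = 56628π cm³/s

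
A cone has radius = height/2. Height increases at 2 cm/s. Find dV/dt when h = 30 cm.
450π cm³/s

V = (1/3)π(h/2)²h = πh³/12
dV/dt = πh²/4 · 2
At h = 30: dV/dt = 450π cm³/s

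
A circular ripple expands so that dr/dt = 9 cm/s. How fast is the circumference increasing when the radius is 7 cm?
18π cm/s

C = 2πr
dC/dt = 2π · dr/dt = 2π · 9 = 18π cm/s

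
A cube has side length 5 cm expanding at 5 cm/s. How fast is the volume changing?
375 cm³/s

V = s³
dV/dt = 3s² · ds/dt = 3·5²·5 = 375 cm³/s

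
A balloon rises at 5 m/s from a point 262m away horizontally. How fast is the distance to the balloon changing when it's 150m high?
375√22786/22786 ≈ 2.484 m/s

z² = 262² + y²
z = √(262² + 150²) = 2√22786
dz/dt = y/z · dy/dt = 150/(2√22786) · 5 = 375√22786/22786 ≈ 2.484 m/s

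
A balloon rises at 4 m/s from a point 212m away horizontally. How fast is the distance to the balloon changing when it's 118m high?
236√14717/14717 ≈ 1.945 m/s

z² = 212² + y²
z = √(212² + 118²) = 2√14717
dz/dt = y/z · dy/dt = 118/(2√14717) · 4 = 236√14717/14717 ≈ 1.945 m/s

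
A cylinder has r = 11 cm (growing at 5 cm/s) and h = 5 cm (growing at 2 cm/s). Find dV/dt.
792π cm³/s

V = πr²h
dV/dt = 2πrh·dr/dt + πr²·dh/dt
= 2π(11)(5)(5) + π(11)²(2)
= 792π cm³/s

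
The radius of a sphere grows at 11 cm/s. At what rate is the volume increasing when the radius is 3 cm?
396π cm³/s

V = (4/3)πr³
dV/dt = dV/dr · dr/dt = 4πr² · 11
At r = 3: dV/dt = 396π cm³/s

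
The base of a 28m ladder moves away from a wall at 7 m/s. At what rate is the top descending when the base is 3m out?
21√31/155 ≈ 0.7543 m/s

x² + y² = 28²
2x·dx/dt + 2y·dy/dt = 0
dy/dt = -x/y · dx/dt = -3/(5√31) · 7 = -21√31/155 m/s
The top is descending at 21√31/155 ≈ 0.7543 m/s.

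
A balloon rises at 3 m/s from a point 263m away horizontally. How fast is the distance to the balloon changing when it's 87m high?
261√76738/76738 ≈ 0.9422 m/s

z² = 263² + y²
z = √(263² + 87²) = √76738
dz/dt = y/z · dy/dt = 87/√76738 · 3 = 261√76738/76738 ≈ 0.9422 m/s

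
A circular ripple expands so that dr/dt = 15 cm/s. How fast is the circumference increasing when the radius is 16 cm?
30π cm/s

C = 2πr
dC/dt = 2π · dr/dt = 2π · 15 = 30π cm/s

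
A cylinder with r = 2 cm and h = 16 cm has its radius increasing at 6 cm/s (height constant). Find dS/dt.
240π cm²/s

S = 2πrh + 2πr² (lateral + bases)
dS/dt = (2πh + 4πr)·dr/dt = (2π·16 + 4π·2)·6
= 240π cm²/s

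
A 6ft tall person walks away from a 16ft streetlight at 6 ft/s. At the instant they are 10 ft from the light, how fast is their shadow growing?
18/5 ft/s

By similar triangles: 16/(x+s) = 6/s
Solving: s = 6x/10
ds/dt = 6/10 · dx/dt = 3/5 · 6 = 18/5 ft/s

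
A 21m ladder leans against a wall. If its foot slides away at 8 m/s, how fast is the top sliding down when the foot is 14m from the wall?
16√5/5 ≈ 7.155 m/s

x² + y² = 21²
2x·dx/dt + 2y·dy/dt = 0
dy/dt = -x/y · dx/dt = -14/(7√5) · 8 = -16√5/5 m/s
The top is descending at 16√5/5 ≈ 7.155 m/s.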